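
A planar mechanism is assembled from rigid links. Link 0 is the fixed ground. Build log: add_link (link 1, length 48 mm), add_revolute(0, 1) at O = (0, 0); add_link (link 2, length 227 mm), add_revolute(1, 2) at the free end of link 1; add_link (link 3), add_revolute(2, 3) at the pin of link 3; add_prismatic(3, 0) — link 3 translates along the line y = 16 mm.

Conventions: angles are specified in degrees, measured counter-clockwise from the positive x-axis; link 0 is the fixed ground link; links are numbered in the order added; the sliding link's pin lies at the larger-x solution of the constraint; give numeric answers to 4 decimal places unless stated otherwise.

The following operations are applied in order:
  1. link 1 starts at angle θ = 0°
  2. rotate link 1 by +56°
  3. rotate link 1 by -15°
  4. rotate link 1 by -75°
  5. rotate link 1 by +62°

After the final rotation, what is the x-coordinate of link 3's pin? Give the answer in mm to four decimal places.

geometry: r = 48 mm, L = 227 mm, e = 16 mm; θ starts at 0°
rotate link 1 by +56°: θ ← 0° +56° = 56°
rotate link 1 by -15°: θ ← 56° -15° = 41°
rotate link 1 by -75°: θ ← 41° -75° = -34°
rotate link 1 by +62°: θ ← -34° +62° = 28°
crank pin P = (r cos θ, r sin θ) = (42.381484, 22.534635)
h = r sin θ − e = 22.534635 − 16 = 6.534635
x = r cos θ + √(L² − h²) = 42.381484 + 226.905924 = 269.287409

269.2874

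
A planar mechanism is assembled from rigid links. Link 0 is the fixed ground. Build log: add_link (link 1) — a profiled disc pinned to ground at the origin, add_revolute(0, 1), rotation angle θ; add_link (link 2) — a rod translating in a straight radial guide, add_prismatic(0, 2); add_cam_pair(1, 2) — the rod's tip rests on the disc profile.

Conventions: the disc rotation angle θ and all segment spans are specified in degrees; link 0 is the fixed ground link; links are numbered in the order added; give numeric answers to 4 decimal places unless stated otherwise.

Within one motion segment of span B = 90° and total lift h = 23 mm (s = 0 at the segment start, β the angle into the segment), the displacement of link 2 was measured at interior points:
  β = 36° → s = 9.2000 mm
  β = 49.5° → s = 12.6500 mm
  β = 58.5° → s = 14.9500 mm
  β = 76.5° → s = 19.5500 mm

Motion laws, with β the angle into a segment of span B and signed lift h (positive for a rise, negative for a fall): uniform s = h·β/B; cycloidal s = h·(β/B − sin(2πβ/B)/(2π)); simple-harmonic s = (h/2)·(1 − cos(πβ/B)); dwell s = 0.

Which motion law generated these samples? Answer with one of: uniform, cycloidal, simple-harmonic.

candidates at β/B = r: uniform s = h·r (linear in β); cycloidal s = h·(r − sin(2πr)/(2π)); simple-harmonic s = (h/2)(1 − cos(πr))
β=36°: printed 9.2000 | uniform 9.2000, cycloidal 7.0484, simple-harmonic 7.9463
β=49.5°: printed 12.6500 | uniform 12.6500, cycloidal 13.7812, simple-harmonic 13.2990
β=58.5°: printed 14.9500 | uniform 14.9500, cycloidal 17.9115, simple-harmonic 16.7209
β=76.5°: printed 19.5500 | uniform 19.5500, cycloidal 22.5115, simple-harmonic 21.7466
only one law matches every sample → uniform

uniform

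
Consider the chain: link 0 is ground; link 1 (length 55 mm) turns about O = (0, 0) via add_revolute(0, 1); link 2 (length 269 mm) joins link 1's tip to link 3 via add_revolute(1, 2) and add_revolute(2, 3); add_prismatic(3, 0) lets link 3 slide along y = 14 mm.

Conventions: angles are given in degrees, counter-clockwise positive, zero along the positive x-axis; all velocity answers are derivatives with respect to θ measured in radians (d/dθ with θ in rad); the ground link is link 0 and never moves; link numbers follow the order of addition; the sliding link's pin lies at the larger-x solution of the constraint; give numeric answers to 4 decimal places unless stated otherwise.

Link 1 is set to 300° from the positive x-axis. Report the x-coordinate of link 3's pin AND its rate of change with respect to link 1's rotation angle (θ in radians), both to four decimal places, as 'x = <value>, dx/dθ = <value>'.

geometry: r = 55 mm, L = 269 mm, e = 14 mm
crank pin P = (r cos θ, r sin θ) = (27.500000, -47.631397)
h = r sin θ − e = -47.631397 − 14 = -61.631397
x = r cos θ + √(L² − h²) = 27.500000 + 261.844555 = 289.344555
dx/dθ = −r sin θ − h·r cos θ/√(L² − h²) (θ in radians; h = -61.631397) = 54.104182

x = 289.3446, dx/dθ = 54.1042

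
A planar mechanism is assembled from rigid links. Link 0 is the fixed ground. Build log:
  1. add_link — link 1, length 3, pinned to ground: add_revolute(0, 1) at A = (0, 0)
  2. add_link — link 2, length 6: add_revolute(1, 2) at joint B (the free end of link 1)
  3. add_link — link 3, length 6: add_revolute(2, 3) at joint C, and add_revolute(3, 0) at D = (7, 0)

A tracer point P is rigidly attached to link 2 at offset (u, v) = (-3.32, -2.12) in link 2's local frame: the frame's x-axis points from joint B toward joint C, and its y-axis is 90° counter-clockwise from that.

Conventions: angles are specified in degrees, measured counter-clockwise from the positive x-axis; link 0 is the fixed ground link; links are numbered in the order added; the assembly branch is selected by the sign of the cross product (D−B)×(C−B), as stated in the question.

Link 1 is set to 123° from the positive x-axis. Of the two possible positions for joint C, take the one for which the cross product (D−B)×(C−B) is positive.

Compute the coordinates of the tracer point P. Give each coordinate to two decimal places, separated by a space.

A=(0,0), D=(7.00,0)
B = A + 3.00·(cos123°, sin123°) = (-1.6339, 2.5160)
|BD| = 8.9930
circle(B,6.00) ∩ circle(D,6.00): a=4.4965, h=3.9726
  candidates: C₊=(3.7945,5.0719) cross=35.725; C₋=(1.5716,-2.5559) cross=-35.725
  branch + wants cross > 0 → take C=(3.7945,5.0719) (cross=35.725)
ex = (C−B)/|BC| = (0.9047,0.4260); ey = (-0.4260,0.9047)
P = B + -3.32·ex + -2.12·ey = (-3.7345,-0.8163)

-3.73 -0.82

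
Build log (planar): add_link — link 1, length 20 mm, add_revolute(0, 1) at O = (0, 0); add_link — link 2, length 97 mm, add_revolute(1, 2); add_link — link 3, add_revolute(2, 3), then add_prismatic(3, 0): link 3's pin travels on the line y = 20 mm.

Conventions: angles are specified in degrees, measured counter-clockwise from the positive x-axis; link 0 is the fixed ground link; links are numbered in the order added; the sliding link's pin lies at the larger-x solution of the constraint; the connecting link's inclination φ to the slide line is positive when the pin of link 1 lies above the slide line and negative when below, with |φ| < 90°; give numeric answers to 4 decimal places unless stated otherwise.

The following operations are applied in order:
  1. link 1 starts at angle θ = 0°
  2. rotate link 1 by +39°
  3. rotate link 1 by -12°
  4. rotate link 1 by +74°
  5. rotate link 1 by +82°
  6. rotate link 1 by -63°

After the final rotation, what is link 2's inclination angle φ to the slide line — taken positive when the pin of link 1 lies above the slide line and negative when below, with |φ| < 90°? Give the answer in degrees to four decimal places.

geometry: r = 20 mm, L = 97 mm, e = 20 mm; θ starts at 0°
rotate link 1 by +39°: θ ← 0° +39° = 39°
rotate link 1 by -12°: θ ← 39° -12° = 27°
rotate link 1 by +74°: θ ← 27° +74° = 101°
rotate link 1 by +82°: θ ← 101° +82° = 183°
rotate link 1 by -63°: θ ← 183° -63° = 120°
h = r sin θ − e = 17.320508 − 20 = -2.679492
sin φ = h / L = -2.679492 / 97 = -0.02762363
φ = arcsin(-0.02762363) = -1.582919°

-1.5829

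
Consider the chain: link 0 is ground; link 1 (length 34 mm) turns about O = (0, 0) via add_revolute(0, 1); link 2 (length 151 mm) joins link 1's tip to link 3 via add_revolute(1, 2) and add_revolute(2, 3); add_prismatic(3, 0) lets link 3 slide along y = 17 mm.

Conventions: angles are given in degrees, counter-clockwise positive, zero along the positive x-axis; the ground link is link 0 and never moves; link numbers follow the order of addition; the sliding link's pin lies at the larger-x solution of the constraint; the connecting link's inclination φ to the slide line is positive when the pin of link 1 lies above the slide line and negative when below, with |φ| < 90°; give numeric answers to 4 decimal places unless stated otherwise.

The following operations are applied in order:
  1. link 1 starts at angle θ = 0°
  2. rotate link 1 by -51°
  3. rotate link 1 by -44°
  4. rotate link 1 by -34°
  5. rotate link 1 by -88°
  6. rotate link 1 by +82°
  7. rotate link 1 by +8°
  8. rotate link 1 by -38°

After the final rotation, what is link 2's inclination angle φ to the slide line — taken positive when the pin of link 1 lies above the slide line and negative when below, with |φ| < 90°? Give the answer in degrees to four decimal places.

geometry: r = 34 mm, L = 151 mm, e = 17 mm; θ starts at 0°
rotate link 1 by -51°: θ ← 0° -51° = -51°
rotate link 1 by -44°: θ ← -51° -44° = -95°
rotate link 1 by -34°: θ ← -95° -34° = -129°
rotate link 1 by -88°: θ ← -129° -88° = -217°
rotate link 1 by +82°: θ ← -217° +82° = -135°
rotate link 1 by +8°: θ ← -135° +8° = -127°
rotate link 1 by -38°: θ ← -127° -38° = -165°
h = r sin θ − e = -8.799848 − 17 = -25.799848
sin φ = h / L = -25.799848 / 151 = -0.17085992
φ = arcsin(-0.17085992) = -9.837820°

-9.8378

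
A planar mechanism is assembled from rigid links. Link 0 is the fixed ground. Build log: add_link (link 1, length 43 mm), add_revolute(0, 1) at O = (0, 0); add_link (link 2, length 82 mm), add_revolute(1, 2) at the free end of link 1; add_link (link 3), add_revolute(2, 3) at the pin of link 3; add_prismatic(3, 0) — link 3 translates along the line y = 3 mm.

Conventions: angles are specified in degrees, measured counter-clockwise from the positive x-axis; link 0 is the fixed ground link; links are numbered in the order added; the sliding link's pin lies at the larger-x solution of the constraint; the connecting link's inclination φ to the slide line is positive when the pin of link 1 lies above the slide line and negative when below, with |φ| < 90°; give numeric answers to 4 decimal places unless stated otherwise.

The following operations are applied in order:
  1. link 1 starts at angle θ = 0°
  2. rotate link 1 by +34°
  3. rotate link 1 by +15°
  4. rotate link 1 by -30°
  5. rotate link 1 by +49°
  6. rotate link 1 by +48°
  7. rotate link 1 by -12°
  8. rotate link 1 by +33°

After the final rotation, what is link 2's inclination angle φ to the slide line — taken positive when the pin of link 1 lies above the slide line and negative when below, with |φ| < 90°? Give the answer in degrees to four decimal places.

geometry: r = 43 mm, L = 82 mm, e = 3 mm; θ starts at 0°
rotate link 1 by +34°: θ ← 0° +34° = 34°
rotate link 1 by +15°: θ ← 34° +15° = 49°
rotate link 1 by -30°: θ ← 49° -30° = 19°
rotate link 1 by +49°: θ ← 19° +49° = 68°
rotate link 1 by +48°: θ ← 68° +48° = 116°
rotate link 1 by -12°: θ ← 116° -12° = 104°
rotate link 1 by +33°: θ ← 104° +33° = 137°
h = r sin θ − e = 29.325929 − 3 = 26.325929
sin φ = h / L = 26.325929 / 82 = 0.32104792
φ = arcsin(0.32104792) = 18.726311°

18.7263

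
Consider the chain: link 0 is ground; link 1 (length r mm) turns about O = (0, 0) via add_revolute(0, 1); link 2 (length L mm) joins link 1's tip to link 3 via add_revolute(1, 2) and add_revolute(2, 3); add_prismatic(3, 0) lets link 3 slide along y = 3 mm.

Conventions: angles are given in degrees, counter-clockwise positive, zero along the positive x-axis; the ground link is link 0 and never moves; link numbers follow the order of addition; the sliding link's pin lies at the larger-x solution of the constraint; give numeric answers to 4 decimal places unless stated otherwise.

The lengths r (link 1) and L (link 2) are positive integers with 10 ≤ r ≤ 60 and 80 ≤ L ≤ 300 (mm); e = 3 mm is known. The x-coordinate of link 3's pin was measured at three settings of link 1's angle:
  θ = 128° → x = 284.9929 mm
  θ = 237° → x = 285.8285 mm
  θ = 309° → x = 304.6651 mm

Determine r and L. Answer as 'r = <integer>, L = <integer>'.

constraint per measurement: (x − r cos θ)² + (r sin θ − e)² = L²
subtracting the θ₁ and θ₂ equations cancels the r² and L² terms:
r = (x₁² − x₂²) / (2[(x₁cos θ₁ + e sin θ₁) − (x₂cos θ₂ + e sin θ₂)]) = 15.9998 → r = 16
L² = (x₁ − r cos θ₁)² + (r sin θ₁ − e)² = 87024.9968 → L = 295.0000 → L = 295
check at θ₃=309°: x = 304.6651 (printed 304.6651) ✓

r = 16, L = 295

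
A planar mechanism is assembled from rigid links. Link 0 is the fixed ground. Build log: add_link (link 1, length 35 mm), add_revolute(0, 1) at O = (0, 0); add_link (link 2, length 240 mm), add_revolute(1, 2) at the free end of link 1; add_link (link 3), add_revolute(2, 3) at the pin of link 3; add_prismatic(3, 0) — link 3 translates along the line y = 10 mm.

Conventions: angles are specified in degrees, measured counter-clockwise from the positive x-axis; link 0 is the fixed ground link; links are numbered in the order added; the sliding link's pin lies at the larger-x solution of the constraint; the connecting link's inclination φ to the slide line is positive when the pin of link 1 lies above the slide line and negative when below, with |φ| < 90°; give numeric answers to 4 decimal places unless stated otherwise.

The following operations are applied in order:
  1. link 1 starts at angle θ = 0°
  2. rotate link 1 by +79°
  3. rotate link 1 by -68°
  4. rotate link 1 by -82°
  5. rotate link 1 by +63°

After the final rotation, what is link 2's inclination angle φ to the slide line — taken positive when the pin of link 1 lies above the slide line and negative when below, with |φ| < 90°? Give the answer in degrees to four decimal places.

geometry: r = 35 mm, L = 240 mm, e = 10 mm; θ starts at 0°
rotate link 1 by +79°: θ ← 0° +79° = 79°
rotate link 1 by -68°: θ ← 79° -68° = 11°
rotate link 1 by -82°: θ ← 11° -82° = -71°
rotate link 1 by +63°: θ ← -71° +63° = -8°
h = r sin θ − e = -4.871059 − 10 = -14.871059
sin φ = h / L = -14.871059 / 240 = -0.06196274
φ = arcsin(-0.06196274) = -3.552479°

-3.5525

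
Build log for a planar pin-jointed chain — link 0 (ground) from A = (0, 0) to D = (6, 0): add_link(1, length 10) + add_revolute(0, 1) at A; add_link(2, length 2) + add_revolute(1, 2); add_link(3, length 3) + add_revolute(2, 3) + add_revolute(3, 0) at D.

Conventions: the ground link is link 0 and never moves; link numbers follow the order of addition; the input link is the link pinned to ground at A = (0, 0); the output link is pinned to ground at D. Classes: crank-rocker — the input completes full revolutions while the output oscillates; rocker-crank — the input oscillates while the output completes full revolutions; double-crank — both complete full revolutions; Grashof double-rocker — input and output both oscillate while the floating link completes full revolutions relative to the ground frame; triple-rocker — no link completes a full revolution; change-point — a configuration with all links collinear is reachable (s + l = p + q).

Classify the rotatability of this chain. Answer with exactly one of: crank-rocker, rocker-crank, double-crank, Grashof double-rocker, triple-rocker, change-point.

lengths: ground=6, input=10, coupler=2, output=3
sorted: s=2 (shortest), l=10 (longest), p+q=9
s + l = 12 vs p + q = 9
s + l > p + q → non-Grashof → no link fully rotates → triple-rocker

triple-rocker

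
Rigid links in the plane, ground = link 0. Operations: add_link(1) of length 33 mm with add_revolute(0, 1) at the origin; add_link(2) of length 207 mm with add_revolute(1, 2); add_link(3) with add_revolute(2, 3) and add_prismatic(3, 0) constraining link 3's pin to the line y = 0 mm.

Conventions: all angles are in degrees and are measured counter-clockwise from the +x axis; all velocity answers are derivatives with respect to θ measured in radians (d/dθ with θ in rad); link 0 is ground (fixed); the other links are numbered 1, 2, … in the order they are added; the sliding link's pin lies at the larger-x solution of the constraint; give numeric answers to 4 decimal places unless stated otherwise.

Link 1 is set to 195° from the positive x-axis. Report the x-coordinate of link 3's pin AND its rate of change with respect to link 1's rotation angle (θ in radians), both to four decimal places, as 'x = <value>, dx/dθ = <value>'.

geometry: r = 33 mm, L = 207 mm, e = 0 mm
crank pin P = (r cos θ, r sin θ) = (-31.875552, -8.541028)
h = r sin θ − e = -8.541028 − 0 = -8.541028
x = r cos θ + √(L² − h²) = -31.875552 + 206.823719 = 174.948167
dx/dθ = −r sin θ − h·r cos θ/√(L² − h²) (θ in radians; h = -8.541028) = 7.224690

x = 174.9482, dx/dθ = 7.2247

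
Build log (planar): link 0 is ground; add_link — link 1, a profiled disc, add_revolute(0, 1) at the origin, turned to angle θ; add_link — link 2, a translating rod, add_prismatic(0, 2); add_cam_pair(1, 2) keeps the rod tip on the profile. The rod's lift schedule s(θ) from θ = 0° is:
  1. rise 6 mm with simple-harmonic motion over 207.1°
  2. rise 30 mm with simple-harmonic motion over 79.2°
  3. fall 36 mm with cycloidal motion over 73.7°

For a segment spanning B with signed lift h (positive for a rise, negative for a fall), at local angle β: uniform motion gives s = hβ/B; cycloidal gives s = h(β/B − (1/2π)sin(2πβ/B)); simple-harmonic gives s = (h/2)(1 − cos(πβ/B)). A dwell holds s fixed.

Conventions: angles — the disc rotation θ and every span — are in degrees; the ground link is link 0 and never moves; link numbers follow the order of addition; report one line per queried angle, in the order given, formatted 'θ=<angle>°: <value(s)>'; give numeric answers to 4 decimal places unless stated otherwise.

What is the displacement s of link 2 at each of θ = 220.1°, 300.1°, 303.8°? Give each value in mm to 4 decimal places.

seg 1 [0°–207.1°] simple-harmonic, h=6: full span → s += 6 → s = 6.0000
seg 2 [207.1°–286.3°] simple-harmonic, h=30: θ=220.1° here. β=13, B=79.2. 30/2·(1 − cos(π·0.1641)) = 1.9505 → s = 7.9505
seg 2 [207.1°–286.3°] simple-harmonic, h=30: full span → s += 30 → s = 36.0000
seg 3 [286.3°–360°] cycloidal, h=-36: θ=300.1° here. β=13.8, B=73.7. -36·(0.1872 − sin(2π·0.1872)/(2π)) = -1.4509 → s = 34.5491
seg 3 [286.3°–360°] cycloidal, h=-36: θ=303.8° here. β=17.5, B=73.7. -36·(0.2374 − sin(2π·0.2374)/(2π)) = -2.8364 → s = 33.1636

θ=220.1°: 7.9505
θ=300.1°: 34.5491
θ=303.8°: 33.1636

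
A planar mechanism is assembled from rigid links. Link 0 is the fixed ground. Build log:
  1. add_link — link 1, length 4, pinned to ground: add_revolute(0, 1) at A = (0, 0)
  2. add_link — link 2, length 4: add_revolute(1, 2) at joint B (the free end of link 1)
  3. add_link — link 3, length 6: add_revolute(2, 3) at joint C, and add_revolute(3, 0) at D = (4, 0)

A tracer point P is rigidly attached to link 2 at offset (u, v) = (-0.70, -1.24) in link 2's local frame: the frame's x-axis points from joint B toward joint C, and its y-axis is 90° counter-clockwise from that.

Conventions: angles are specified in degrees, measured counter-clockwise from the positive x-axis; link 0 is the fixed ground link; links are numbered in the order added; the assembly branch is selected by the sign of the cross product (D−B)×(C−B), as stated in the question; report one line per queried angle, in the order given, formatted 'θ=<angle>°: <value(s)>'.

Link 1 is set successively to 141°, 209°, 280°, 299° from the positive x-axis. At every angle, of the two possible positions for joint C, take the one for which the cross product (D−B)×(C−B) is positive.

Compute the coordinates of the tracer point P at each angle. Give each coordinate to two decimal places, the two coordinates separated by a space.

A=(0,0), D=(4.00,0)
θ=141°: B = A + 4.00·(cos141°, sin141°) = (-3.1086, 2.5173)
θ=141°: |BD| = 7.5411
θ=141°: circle(B,4.00) ∩ circle(D,6.00): a=2.4445, h=3.1661
θ=141°:   candidates: C₊=(0.2526,4.6858) cross=23.876; C₋=(-1.8612,-1.2832) cross=-23.876
θ=141°:   branch + wants cross > 0 → take C=(0.2526,4.6858) (cross=23.876)
θ=141°: ex = (C−B)/|BC| = (0.8403,0.5421); ey = (-0.5421,0.8403)
θ=141°: P = B + -0.70·ex + -1.24·ey = (-3.0245,1.0958)
θ=209°: B = A + 4.00·(cos209°, sin209°) = (-3.4985, -1.9392)
θ=209°: |BD| = 7.7452
θ=209°: circle(B,4.00) ∩ circle(D,6.00): a=2.5815, h=3.0555
θ=209°:   candidates: C₊=(-1.7643,1.6653) cross=23.665; C₋=(-0.2342,-4.2511) cross=-23.665
θ=209°:   branch + wants cross > 0 → take C=(-1.7643,1.6653) (cross=23.665)
θ=209°: ex = (C−B)/|BC| = (0.4336,0.9011); ey = (-0.9011,0.4336)
θ=209°: P = B + -0.70·ex + -1.24·ey = (-2.6846,-3.1076)
θ=280°: B = A + 4.00·(cos280°, sin280°) = (0.6946, -3.9392)
θ=280°: |BD| = 5.1423
θ=280°: circle(B,4.00) ∩ circle(D,6.00): a=0.6265, h=3.9506
θ=280°:   candidates: C₊=(-1.9291,-0.9199) cross=20.315; C₋=(4.1237,-5.9987) cross=-20.315
θ=280°:   branch + wants cross > 0 → take C=(-1.9291,-0.9199) (cross=20.315)
θ=280°: ex = (C−B)/|BC| = (-0.6559,0.7548); ey = (-0.7548,-0.6559)
θ=280°: P = B + -0.70·ex + -1.24·ey = (2.0897,-3.6543)
θ=299°: B = A + 4.00·(cos299°, sin299°) = (1.9392, -3.4985)
θ=299°: |BD| = 4.0603
θ=299°: circle(B,4.00) ∩ circle(D,6.00): a=-0.4327, h=3.9765
θ=299°:   candidates: C₊=(-1.7067,-1.8531) cross=16.146; C₋=(5.1459,-5.8896) cross=-16.146
θ=299°:   branch + wants cross > 0 → take C=(-1.7067,-1.8531) (cross=16.146)
θ=299°: ex = (C−B)/|BC| = (-0.9115,0.4113); ey = (-0.4113,-0.9115)
θ=299°: P = B + -0.70·ex + -1.24·ey = (3.0873,-2.6562)

θ=141°: -3.02 1.10
θ=209°: -2.68 -3.11
θ=280°: 2.09 -3.65
θ=299°: 3.09 -2.66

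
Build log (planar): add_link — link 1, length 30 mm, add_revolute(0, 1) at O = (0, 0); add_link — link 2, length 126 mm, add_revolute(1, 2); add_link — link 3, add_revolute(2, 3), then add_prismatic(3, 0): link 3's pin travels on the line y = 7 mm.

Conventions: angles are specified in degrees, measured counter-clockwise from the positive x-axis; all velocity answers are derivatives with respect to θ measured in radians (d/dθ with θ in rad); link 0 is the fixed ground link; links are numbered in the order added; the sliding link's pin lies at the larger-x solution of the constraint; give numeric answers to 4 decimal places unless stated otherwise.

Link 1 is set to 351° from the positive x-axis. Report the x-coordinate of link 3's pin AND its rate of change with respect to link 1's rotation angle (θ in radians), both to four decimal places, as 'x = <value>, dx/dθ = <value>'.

geometry: r = 30 mm, L = 126 mm, e = 7 mm
crank pin P = (r cos θ, r sin θ) = (29.630650, -4.693034)
h = r sin θ − e = -4.693034 − 7 = -11.693034
x = r cos θ + √(L² − h²) = 29.630650 + 125.456259 = 155.086909
dx/dθ = −r sin θ − h·r cos θ/√(L² − h²) (θ in radians; h = -11.693034) = 7.454731

x = 155.0869, dx/dθ = 7.4547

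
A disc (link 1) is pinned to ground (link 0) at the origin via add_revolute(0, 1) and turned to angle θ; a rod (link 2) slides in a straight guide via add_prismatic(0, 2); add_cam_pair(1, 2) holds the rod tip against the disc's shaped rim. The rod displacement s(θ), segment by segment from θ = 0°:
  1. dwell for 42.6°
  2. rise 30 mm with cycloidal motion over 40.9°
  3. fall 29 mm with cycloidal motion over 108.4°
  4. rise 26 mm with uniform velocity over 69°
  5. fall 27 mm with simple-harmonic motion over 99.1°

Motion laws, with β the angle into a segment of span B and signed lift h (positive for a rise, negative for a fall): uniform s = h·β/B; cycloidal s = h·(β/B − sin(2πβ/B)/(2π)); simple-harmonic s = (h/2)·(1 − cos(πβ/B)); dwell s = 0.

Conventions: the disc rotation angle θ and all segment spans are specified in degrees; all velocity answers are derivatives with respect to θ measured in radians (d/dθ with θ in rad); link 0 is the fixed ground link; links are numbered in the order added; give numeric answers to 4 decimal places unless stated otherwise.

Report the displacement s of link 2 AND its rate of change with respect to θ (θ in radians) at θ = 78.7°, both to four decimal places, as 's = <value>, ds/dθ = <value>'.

segment 1 (0° to 42.6°, dwell): s unchanged at 0.0000
θ = 78.7° falls in segment 2 (42.6° to 83.5°, cycloidal, h = 30): β = 78.7 − 42.6 = 36.1°, B = 40.9°; Δs = 30·(0.8826 − sin(2π·0.8826)/(2π)) = 29.6895; s = 0.0000 + 29.6895 = 29.6895
velocity in seg [42.6°–83.5°] (cycloidal), θ in radians: β = 36.1° = 0.6301 rad, B = 40.9° = 0.7138 rad; ds/dθ = (h/B)(1 − cos(2πβ/B)) = (30/0.7138)(1 − cos(2π·0.8826)) = 10.917355 mm/rad

s = 29.6895, ds/dθ = 10.9174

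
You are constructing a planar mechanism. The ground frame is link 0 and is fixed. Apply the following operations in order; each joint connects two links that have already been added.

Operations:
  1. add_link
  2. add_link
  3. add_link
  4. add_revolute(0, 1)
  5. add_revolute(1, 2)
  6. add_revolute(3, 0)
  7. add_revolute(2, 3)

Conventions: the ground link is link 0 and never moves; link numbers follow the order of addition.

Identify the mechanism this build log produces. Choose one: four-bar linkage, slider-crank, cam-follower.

links: 4 (incl. ground); joints: 4 revolute, 0 prismatic, 0 higher (cam) pair, forming one closed loop
4 links in a single 4R loop → four-bar linkage

four-bar linkage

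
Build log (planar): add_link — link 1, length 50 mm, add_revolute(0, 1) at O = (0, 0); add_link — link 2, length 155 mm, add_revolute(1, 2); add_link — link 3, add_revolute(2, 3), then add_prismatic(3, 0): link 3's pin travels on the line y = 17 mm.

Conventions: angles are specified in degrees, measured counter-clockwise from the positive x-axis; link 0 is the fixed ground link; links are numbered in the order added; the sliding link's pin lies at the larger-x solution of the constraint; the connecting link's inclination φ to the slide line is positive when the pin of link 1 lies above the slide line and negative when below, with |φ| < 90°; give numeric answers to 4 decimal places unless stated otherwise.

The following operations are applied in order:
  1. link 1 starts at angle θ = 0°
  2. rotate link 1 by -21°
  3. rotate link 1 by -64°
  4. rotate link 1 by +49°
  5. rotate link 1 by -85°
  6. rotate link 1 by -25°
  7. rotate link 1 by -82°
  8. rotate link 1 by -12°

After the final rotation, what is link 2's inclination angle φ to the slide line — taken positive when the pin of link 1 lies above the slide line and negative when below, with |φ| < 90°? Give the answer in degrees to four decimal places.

geometry: r = 50 mm, L = 155 mm, e = 17 mm; θ starts at 0°
rotate link 1 by -21°: θ ← 0° -21° = -21°
rotate link 1 by -64°: θ ← -21° -64° = -85°
rotate link 1 by +49°: θ ← -85° +49° = -36°
rotate link 1 by -85°: θ ← -36° -85° = -121°
rotate link 1 by -25°: θ ← -121° -25° = -146°
rotate link 1 by -82°: θ ← -146° -82° = -228°
rotate link 1 by -12°: θ ← -228° -12° = -240°
h = r sin θ − e = 43.301270 − 17 = 26.301270
sin φ = h / L = 26.301270 / 155 = 0.16968561
φ = arcsin(0.16968561) = 9.769541°

9.7695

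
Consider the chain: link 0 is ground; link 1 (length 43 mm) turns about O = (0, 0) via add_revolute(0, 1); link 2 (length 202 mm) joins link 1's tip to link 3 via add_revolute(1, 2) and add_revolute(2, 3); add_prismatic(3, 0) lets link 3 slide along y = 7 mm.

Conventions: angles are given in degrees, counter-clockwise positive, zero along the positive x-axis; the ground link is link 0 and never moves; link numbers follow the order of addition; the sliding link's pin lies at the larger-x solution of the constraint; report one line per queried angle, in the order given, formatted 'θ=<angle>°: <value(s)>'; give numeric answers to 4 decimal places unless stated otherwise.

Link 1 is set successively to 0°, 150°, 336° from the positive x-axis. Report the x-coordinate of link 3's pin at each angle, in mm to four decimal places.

geometry: r = 43 mm, L = 202 mm, e = 7 mm
θ=0°: crank pin P = (r cos θ, r sin θ) = (43.000000, 0.000000)
θ=0°: h = r sin θ − e = 0.000000 − 7 = -7.000000
θ=0°: x = r cos θ + √(L² − h²) = 43.000000 + 201.878676 = 244.878676
θ=150°: crank pin P = (r cos θ, r sin θ) = (-37.239092, 21.500000)
θ=150°: h = r sin θ − e = 21.500000 − 7 = 14.500000
θ=150°: x = r cos θ + √(L² − h²) = -37.239092 + 201.478907 = 164.239815
θ=336°: crank pin P = (r cos θ, r sin θ) = (39.282455, -17.489676)
θ=336°: h = r sin θ − e = -17.489676 − 7 = -24.489676
θ=336°: x = r cos θ + √(L² − h²) = 39.282455 + 200.509989 = 239.792444

θ=0°: 244.8787
θ=150°: 164.2398
θ=336°: 239.7924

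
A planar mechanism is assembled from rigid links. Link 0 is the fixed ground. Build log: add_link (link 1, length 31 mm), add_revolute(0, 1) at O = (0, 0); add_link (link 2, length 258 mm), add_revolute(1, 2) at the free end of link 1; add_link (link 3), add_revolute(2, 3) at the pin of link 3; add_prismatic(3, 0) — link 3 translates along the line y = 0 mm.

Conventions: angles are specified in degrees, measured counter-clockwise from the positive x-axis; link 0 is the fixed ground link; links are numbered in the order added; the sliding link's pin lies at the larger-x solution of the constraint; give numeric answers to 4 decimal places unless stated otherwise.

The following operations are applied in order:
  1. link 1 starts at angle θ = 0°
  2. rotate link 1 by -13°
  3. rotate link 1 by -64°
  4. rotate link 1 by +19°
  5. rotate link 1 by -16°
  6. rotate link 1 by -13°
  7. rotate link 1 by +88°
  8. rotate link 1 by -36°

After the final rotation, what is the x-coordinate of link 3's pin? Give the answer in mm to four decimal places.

geometry: r = 31 mm, L = 258 mm, e = 0 mm; θ starts at 0°
rotate link 1 by -13°: θ ← 0° -13° = -13°
rotate link 1 by -64°: θ ← -13° -64° = -77°
rotate link 1 by +19°: θ ← -77° +19° = -58°
rotate link 1 by -16°: θ ← -58° -16° = -74°
rotate link 1 by -13°: θ ← -74° -13° = -87°
rotate link 1 by +88°: θ ← -87° +88° = 1°
rotate link 1 by -36°: θ ← 1° -36° = -35°
crank pin P = (r cos θ, r sin θ) = (25.393713, -17.780870)
h = r sin θ − e = -17.780870 − 0 = -17.780870
x = r cos θ + √(L² − h²) = 25.393713 + 257.386559 = 282.780272

282.7803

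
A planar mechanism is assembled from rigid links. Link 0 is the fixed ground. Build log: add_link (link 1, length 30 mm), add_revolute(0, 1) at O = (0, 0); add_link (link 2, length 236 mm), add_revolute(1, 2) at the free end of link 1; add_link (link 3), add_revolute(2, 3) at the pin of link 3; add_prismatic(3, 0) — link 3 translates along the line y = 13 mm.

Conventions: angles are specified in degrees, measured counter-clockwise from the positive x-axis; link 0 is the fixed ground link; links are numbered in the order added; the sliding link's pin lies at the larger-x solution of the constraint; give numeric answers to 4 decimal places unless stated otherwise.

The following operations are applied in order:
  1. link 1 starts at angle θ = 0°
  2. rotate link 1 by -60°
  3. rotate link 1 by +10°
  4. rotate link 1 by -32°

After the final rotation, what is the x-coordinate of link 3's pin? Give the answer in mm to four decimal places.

geometry: r = 30 mm, L = 236 mm, e = 13 mm; θ starts at 0°
rotate link 1 by -60°: θ ← 0° -60° = -60°
rotate link 1 by +10°: θ ← -60° +10° = -50°
rotate link 1 by -32°: θ ← -50° -32° = -82°
crank pin P = (r cos θ, r sin θ) = (4.175193, -29.708042)
h = r sin θ − e = -29.708042 − 13 = -42.708042
x = r cos θ + √(L² − h²) = 4.175193 + 232.103475 = 236.278668

236.2787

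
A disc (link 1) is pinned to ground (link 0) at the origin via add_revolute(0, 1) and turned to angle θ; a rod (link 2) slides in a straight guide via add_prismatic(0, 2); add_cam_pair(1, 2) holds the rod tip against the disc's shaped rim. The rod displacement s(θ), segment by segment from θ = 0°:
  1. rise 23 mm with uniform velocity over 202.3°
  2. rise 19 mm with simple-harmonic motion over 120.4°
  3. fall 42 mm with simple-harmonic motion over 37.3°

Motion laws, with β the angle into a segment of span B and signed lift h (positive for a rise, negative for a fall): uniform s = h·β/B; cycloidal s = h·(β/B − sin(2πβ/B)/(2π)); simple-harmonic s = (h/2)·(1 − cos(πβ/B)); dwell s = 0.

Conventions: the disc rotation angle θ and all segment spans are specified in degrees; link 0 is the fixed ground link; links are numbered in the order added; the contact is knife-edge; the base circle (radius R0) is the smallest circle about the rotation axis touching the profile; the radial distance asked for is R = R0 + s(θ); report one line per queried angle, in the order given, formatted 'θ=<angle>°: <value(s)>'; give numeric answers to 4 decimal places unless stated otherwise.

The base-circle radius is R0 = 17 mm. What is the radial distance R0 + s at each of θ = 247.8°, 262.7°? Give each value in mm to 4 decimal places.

segment 1 (0° to 202.3°, uniform, h = 23) is passed completely: s = 0.0000 + (23) = 23.0000
θ = 247.8° falls in segment 2 (202.3° to 322.7°, simple-harmonic, h = 19): β = 247.8 − 202.3 = 45.5°, B = 120.4°; Δs = 19/2·(1 − cos(π·0.3779)) = 5.9448; s = 23.0000 + 5.9448 = 28.9448
θ = 262.7° falls in segment 2 (202.3° to 322.7°, simple-harmonic, h = 19): β = 262.7 − 202.3 = 60.4°, B = 120.4°; Δs = 19/2·(1 − cos(π·0.5017)) = 9.5496; s = 23.0000 + 9.5496 = 32.5496
θ=247.8°: R = R0 + s = 17 + 28.9448 = 45.9448
θ=262.7°: R = R0 + s = 17 + 32.5496 = 49.5496

θ=247.8°: 45.9448
θ=262.7°: 49.5496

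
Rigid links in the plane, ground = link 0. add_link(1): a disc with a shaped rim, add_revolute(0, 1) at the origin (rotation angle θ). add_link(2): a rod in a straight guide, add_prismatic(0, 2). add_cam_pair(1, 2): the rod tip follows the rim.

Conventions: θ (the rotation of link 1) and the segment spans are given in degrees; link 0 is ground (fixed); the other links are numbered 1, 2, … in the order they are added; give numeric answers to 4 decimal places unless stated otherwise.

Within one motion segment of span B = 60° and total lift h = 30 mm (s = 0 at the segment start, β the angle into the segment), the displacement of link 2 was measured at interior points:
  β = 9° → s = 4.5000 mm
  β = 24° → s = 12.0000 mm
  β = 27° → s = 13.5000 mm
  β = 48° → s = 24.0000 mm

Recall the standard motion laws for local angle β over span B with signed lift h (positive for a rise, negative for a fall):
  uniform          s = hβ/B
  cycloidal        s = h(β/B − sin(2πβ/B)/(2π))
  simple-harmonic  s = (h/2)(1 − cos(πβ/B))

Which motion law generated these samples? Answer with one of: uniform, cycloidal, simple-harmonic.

candidates at β/B = r: uniform s = h·r (linear in β); cycloidal s = h·(r − sin(2πr)/(2π)); simple-harmonic s = (h/2)(1 − cos(πr))
β=9°: printed 4.5000 | uniform 4.5000, cycloidal 0.6372, simple-harmonic 1.6349
β=24°: printed 12.0000 | uniform 12.0000, cycloidal 9.1935, simple-harmonic 10.3647
β=27°: printed 13.5000 | uniform 13.5000, cycloidal 12.0246, simple-harmonic 12.6535
β=48°: printed 24.0000 | uniform 24.0000, cycloidal 28.5410, simple-harmonic 27.1353
only one law matches every sample → uniform

uniform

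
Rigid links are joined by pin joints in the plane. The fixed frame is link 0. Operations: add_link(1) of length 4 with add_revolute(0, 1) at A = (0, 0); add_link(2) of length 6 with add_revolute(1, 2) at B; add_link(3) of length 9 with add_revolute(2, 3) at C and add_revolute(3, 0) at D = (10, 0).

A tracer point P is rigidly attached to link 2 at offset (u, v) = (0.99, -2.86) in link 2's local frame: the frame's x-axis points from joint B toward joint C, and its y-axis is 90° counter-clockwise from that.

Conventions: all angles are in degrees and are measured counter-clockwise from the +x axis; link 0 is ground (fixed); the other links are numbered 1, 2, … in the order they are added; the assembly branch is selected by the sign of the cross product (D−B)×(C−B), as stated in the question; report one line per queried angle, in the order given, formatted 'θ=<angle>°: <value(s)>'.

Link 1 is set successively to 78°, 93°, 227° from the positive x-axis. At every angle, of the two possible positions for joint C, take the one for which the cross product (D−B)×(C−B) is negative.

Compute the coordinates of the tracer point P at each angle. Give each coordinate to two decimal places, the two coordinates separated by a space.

A=(0,0), D=(10.00,0)
θ=78°: B = A + 4.00·(cos78°, sin78°) = (0.8316, 3.9126)
θ=78°: |BD| = 9.9683
θ=78°: circle(B,6.00) ∩ circle(D,9.00): a=2.7270, h=5.3445
θ=78°:   candidates: C₊=(5.4375,7.7578) cross=53.275; C₋=(1.2421,-2.0734) cross=-53.275
θ=78°:   branch - wants cross < 0 → take C=(1.2421,-2.0734) (cross=-53.275)
θ=78°: ex = (C−B)/|BC| = (0.0684,-0.9977); ey = (0.9977,0.0684)
θ=78°: P = B + 0.99·ex + -2.86·ey = (-1.9539,2.7293)
θ=93°: B = A + 4.00·(cos93°, sin93°) = (-0.2093, 3.9945)
θ=93°: |BD| = 10.9630
θ=93°: circle(B,6.00) ∩ circle(D,9.00): a=3.4291, h=4.9235
θ=93°:   candidates: C₊=(4.7780,7.3301) cross=53.976; C₋=(1.1901,-1.8400) cross=-53.976
θ=93°:   branch - wants cross < 0 → take C=(1.1901,-1.8400) (cross=-53.976)
θ=93°: ex = (C−B)/|BC| = (0.2332,-0.9724); ey = (0.9724,0.2332)
θ=93°: P = B + 0.99·ex + -2.86·ey = (-2.7596,2.3648)
θ=227°: B = A + 4.00·(cos227°, sin227°) = (-2.7280, -2.9254)
θ=227°: |BD| = 13.0599
θ=227°: circle(B,6.00) ∩ circle(D,9.00): a=4.8071, h=3.5905
θ=227°:   candidates: C₊=(1.1527,1.6507) cross=46.892; C₋=(2.7612,-5.3479) cross=-46.892
θ=227°:   branch - wants cross < 0 → take C=(2.7612,-5.3479) (cross=-46.892)
θ=227°: ex = (C−B)/|BC| = (0.9149,-0.4037); ey = (0.4037,0.9149)
θ=227°: P = B + 0.99·ex + -2.86·ey = (-2.9770,-5.9417)

θ=78°: -1.95 2.73
θ=93°: -2.76 2.36
θ=227°: -2.98 -5.94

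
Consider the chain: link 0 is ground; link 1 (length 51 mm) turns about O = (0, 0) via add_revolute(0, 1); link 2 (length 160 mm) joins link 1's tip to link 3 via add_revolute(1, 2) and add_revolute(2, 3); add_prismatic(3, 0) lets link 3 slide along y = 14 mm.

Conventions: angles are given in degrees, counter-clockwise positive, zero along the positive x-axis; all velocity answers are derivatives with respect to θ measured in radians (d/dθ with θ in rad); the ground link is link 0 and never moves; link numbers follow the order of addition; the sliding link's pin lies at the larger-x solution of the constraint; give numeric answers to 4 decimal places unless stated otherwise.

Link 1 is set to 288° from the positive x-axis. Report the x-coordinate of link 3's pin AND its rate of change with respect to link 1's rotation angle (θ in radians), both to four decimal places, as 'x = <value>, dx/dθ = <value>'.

geometry: r = 51 mm, L = 160 mm, e = 14 mm
crank pin P = (r cos θ, r sin θ) = (15.759867, -48.503882)
h = r sin θ − e = -48.503882 − 14 = -62.503882
x = r cos θ + √(L² − h²) = 15.759867 + 147.286336 = 163.046202
dx/dθ = −r sin θ − h·r cos θ/√(L² − h²) (θ in radians; h = -62.503882) = 55.191895

x = 163.0462, dx/dθ = 55.1919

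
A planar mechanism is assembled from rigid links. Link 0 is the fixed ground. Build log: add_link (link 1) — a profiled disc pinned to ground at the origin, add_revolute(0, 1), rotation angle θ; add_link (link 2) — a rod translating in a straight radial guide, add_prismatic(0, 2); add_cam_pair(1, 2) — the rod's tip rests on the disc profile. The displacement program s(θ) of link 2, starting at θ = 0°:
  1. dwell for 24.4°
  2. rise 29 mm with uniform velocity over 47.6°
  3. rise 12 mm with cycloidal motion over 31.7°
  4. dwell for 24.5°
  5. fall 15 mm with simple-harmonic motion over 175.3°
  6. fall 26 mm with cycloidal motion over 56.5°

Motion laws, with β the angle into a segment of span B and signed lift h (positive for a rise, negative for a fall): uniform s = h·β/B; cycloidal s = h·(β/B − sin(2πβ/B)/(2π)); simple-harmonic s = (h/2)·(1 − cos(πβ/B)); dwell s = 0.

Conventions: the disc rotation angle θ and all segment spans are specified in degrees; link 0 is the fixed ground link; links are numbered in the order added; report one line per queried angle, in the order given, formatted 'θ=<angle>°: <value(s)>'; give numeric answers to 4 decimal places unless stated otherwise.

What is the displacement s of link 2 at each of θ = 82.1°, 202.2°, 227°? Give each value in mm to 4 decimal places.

seg 1 [0°–24.4°] dwell: s stays 0.0000
seg 2 [24.4°–72°] uniform, h=29: full span → s += 29 → s = 29.0000
seg 3 [72°–103.7°] cycloidal, h=12: θ=82.1° here. β=10.1, B=31.7. 12·(0.3186 − sin(2π·0.3186)/(2π)) = 2.0882 → s = 31.0882
seg 3 [72°–103.7°] cycloidal, h=12: full span → s += 12 → s = 41.0000
seg 4 [103.7°–128.2°] dwell: s stays 41.0000
seg 5 [128.2°–303.5°] simple-harmonic, h=-15: θ=202.2° here. β=74, B=175.3. -15/2·(1 − cos(π·0.4221)) = -5.6836 → s = 35.3164
seg 5 [128.2°–303.5°] simple-harmonic, h=-15: θ=227° here. β=98.8, B=175.3. -15/2·(1 − cos(π·0.5636)) = -8.9887 → s = 32.0113

θ=82.1°: 31.0882
θ=202.2°: 35.3164
θ=227°: 32.0113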